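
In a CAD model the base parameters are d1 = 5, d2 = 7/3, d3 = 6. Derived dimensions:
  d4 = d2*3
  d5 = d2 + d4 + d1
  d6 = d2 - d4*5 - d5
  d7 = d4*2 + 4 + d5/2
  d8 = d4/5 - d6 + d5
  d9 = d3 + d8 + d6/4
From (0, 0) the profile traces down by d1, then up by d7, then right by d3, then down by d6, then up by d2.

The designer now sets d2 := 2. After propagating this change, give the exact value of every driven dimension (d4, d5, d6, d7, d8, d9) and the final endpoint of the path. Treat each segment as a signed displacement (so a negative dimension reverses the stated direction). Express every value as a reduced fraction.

d4 = 6
d5 = 13
d6 = -41
d7 = 45/2
d8 = 276/5
d9 = 1019/20
endpoint = (6, 121/2)

Apply edit: d2 := 2
  d4 = d2*3 = 6
  d5 = d2 + d4 + d1 = 13
  d6 = d2 - d4*5 - d5 = -41
  d7 = d4*2 + 4 + d5/2 = 45/2
  d8 = d4/5 - d6 + d5 = 276/5
  d9 = d3 + d8 + d6/4 = 1019/20
Walk from origin (0, 0):
  seg 1: down by d1 = 5 → (0, -5)
  seg 2: up by d7 = 45/2 → (0, 35/2)
  seg 3: right by d3 = 6 → (6, 35/2)
  seg 4: down by d6 = -41 → (6, 117/2)
  seg 5: up by d2 = 2 → (6, 121/2)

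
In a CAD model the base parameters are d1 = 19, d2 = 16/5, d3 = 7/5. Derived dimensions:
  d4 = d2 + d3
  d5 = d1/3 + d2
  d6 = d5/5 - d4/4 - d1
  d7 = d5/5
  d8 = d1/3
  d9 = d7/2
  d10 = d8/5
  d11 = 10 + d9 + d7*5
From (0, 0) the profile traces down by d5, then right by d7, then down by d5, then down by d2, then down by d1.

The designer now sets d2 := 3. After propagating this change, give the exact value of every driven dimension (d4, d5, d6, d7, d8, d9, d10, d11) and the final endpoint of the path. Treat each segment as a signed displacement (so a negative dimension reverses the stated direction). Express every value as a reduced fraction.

d4 = 22/5
d5 = 28/3
d6 = -547/30
d7 = 28/15
d8 = 19/3
d9 = 14/15
d10 = 19/15
d11 = 304/15
endpoint = (28/15, -122/3)

Apply edit: d2 := 3
  d4 = d2 + d3 = 22/5
  d5 = d1/3 + d2 = 28/3
  d6 = d5/5 - d4/4 - d1 = -547/30
  d7 = d5/5 = 28/15
  d8 = d1/3 = 19/3
  d9 = d7/2 = 14/15
  d10 = d8/5 = 19/15
  d11 = 10 + d9 + d7*5 = 304/15
Walk from origin (0, 0):
  seg 1: down by d5 = 28/3 → (0, -28/3)
  seg 2: right by d7 = 28/15 → (28/15, -28/3)
  seg 3: down by d5 = 28/3 → (28/15, -56/3)
  seg 4: down by d2 = 3 → (28/15, -65/3)
  seg 5: down by d1 = 19 → (28/15, -122/3)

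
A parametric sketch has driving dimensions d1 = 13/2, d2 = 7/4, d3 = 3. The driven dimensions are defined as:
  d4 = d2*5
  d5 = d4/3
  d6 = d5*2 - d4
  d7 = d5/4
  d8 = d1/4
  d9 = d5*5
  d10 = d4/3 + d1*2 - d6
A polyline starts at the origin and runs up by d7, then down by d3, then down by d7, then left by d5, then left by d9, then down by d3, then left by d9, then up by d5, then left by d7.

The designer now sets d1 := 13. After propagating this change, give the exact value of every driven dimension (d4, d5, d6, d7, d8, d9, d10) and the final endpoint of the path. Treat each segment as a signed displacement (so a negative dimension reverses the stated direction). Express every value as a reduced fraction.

Apply edit: d1 := 13
  d4 = d2*5 = 35/4
  d5 = d4/3 = 35/12
  d6 = d5*2 - d4 = -35/12
  d7 = d5/4 = 35/48
  d8 = d1/4 = 13/4
  d9 = d5*5 = 175/12
  d10 = d4/3 + d1*2 - d6 = 191/6
Walk from origin (0, 0):
  seg 1: up by d7 = 35/48 → (0, 35/48)
  seg 2: down by d3 = 3 → (0, -109/48)
  seg 3: down by d7 = 35/48 → (0, -3)
  seg 4: left by d5 = 35/12 → (-35/12, -3)
  seg 5: left by d9 = 175/12 → (-35/2, -3)
  seg 6: down by d3 = 3 → (-35/2, -6)
  seg 7: left by d9 = 175/12 → (-385/12, -6)
  seg 8: up by d5 = 35/12 → (-385/12, -37/12)
  seg 9: left by d7 = 35/48 → (-525/16, -37/12)

d4 = 35/4
d5 = 35/12
d6 = -35/12
d7 = 35/48
d8 = 13/4
d9 = 175/12
d10 = 191/6
endpoint = (-525/16, -37/12)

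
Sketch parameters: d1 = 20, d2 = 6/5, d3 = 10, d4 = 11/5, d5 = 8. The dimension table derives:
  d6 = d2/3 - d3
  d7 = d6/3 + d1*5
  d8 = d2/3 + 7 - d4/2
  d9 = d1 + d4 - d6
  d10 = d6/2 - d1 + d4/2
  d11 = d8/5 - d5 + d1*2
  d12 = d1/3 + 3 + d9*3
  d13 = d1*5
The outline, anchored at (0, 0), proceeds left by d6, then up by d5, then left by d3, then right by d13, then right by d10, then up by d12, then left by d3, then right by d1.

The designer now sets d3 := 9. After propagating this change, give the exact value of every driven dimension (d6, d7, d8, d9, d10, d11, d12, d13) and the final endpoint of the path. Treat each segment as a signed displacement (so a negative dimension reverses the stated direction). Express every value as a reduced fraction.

d6 = -43/5
d7 = 1457/15
d8 = 63/10
d9 = 154/5
d10 = -116/5
d11 = 1663/50
d12 = 1531/15
d13 = 100
endpoint = (437/5, 1651/15)

Apply edit: d3 := 9
  d6 = d2/3 - d3 = -43/5
  d7 = d6/3 + d1*5 = 1457/15
  d8 = d2/3 + 7 - d4/2 = 63/10
  d9 = d1 + d4 - d6 = 154/5
  d10 = d6/2 - d1 + d4/2 = -116/5
  d11 = d8/5 - d5 + d1*2 = 1663/50
  d12 = d1/3 + 3 + d9*3 = 1531/15
  d13 = d1*5 = 100
Walk from origin (0, 0):
  seg 1: left by d6 = -43/5 → (43/5, 0)
  seg 2: up by d5 = 8 → (43/5, 8)
  seg 3: left by d3 = 9 → (-2/5, 8)
  seg 4: right by d13 = 100 → (498/5, 8)
  seg 5: right by d10 = -116/5 → (382/5, 8)
  seg 6: up by d12 = 1531/15 → (382/5, 1651/15)
  seg 7: left by d3 = 9 → (337/5, 1651/15)
  seg 8: right by d1 = 20 → (437/5, 1651/15)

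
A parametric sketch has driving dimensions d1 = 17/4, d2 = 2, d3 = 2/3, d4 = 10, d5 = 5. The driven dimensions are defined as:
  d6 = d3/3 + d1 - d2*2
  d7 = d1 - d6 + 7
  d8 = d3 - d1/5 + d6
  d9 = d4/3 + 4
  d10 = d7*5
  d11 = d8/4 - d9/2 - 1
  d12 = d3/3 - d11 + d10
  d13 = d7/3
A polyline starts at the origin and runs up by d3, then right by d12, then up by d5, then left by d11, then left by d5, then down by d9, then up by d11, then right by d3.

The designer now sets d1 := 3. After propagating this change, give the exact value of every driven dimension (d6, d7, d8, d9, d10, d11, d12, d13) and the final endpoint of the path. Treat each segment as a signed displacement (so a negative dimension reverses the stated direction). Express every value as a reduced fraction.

d6 = -7/9
d7 = 97/9
d8 = -32/45
d9 = 22/3
d10 = 485/9
d11 = -218/45
d12 = 2653/45
d13 = 97/27
endpoint = (892/15, -293/45)

Apply edit: d1 := 3
  d6 = d3/3 + d1 - d2*2 = -7/9
  d7 = d1 - d6 + 7 = 97/9
  d8 = d3 - d1/5 + d6 = -32/45
  d9 = d4/3 + 4 = 22/3
  d10 = d7*5 = 485/9
  d11 = d8/4 - d9/2 - 1 = -218/45
  d12 = d3/3 - d11 + d10 = 2653/45
  d13 = d7/3 = 97/27
Walk from origin (0, 0):
  seg 1: up by d3 = 2/3 → (0, 2/3)
  seg 2: right by d12 = 2653/45 → (2653/45, 2/3)
  seg 3: up by d5 = 5 → (2653/45, 17/3)
  seg 4: left by d11 = -218/45 → (319/5, 17/3)
  seg 5: left by d5 = 5 → (294/5, 17/3)
  seg 6: down by d9 = 22/3 → (294/5, -5/3)
  seg 7: up by d11 = -218/45 → (294/5, -293/45)
  seg 8: right by d3 = 2/3 → (892/15, -293/45)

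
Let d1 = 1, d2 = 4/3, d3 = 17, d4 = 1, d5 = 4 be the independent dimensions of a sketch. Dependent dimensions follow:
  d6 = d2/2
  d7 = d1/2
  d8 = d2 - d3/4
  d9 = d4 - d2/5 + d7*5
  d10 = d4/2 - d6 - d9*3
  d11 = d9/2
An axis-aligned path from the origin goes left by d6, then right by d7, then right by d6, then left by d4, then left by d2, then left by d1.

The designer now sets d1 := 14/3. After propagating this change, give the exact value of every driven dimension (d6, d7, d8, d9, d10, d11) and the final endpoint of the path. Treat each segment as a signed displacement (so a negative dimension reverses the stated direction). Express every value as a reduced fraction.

d6 = 2/3
d7 = 7/3
d8 = -35/12
d9 = 62/5
d10 = -1121/30
d11 = 31/5
endpoint = (-14/3, 0)

Apply edit: d1 := 14/3
  d6 = d2/2 = 2/3
  d7 = d1/2 = 7/3
  d8 = d2 - d3/4 = -35/12
  d9 = d4 - d2/5 + d7*5 = 62/5
  d10 = d4/2 - d6 - d9*3 = -1121/30
  d11 = d9/2 = 31/5
Walk from origin (0, 0):
  seg 1: left by d6 = 2/3 → (-2/3, 0)
  seg 2: right by d7 = 7/3 → (5/3, 0)
  seg 3: right by d6 = 2/3 → (7/3, 0)
  seg 4: left by d4 = 1 → (4/3, 0)
  seg 5: left by d2 = 4/3 → (0, 0)
  seg 6: left by d1 = 14/3 → (-14/3, 0)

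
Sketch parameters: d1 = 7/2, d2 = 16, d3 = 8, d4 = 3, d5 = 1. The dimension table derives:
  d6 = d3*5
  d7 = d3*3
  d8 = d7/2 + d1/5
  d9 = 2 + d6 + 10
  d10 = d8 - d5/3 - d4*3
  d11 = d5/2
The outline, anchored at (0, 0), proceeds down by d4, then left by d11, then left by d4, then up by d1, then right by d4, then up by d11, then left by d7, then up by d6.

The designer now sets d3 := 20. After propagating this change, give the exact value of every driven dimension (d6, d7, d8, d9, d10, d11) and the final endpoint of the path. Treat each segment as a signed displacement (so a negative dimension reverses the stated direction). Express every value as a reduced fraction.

Apply edit: d3 := 20
  d6 = d3*5 = 100
  d7 = d3*3 = 60
  d8 = d7/2 + d1/5 = 307/10
  d9 = 2 + d6 + 10 = 112
  d10 = d8 - d5/3 - d4*3 = 641/30
  d11 = d5/2 = 1/2
Walk from origin (0, 0):
  seg 1: down by d4 = 3 → (0, -3)
  seg 2: left by d11 = 1/2 → (-1/2, -3)
  seg 3: left by d4 = 3 → (-7/2, -3)
  seg 4: up by d1 = 7/2 → (-7/2, 1/2)
  seg 5: right by d4 = 3 → (-1/2, 1/2)
  seg 6: up by d11 = 1/2 → (-1/2, 1)
  seg 7: left by d7 = 60 → (-121/2, 1)
  seg 8: up by d6 = 100 → (-121/2, 101)

d6 = 100
d7 = 60
d8 = 307/10
d9 = 112
d10 = 641/30
d11 = 1/2
endpoint = (-121/2, 101)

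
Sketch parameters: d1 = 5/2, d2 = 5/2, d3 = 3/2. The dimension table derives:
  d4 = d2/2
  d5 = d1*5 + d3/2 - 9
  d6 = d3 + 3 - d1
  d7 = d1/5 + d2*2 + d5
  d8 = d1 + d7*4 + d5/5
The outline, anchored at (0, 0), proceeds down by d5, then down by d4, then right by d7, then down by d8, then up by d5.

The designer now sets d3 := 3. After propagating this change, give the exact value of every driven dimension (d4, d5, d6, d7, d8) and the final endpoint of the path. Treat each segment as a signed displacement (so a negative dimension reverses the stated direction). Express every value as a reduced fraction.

Apply edit: d3 := 3
  d4 = d2/2 = 5/4
  d5 = d1*5 + d3/2 - 9 = 5
  d6 = d3 + 3 - d1 = 7/2
  d7 = d1/5 + d2*2 + d5 = 21/2
  d8 = d1 + d7*4 + d5/5 = 91/2
Walk from origin (0, 0):
  seg 1: down by d5 = 5 → (0, -5)
  seg 2: down by d4 = 5/4 → (0, -25/4)
  seg 3: right by d7 = 21/2 → (21/2, -25/4)
  seg 4: down by d8 = 91/2 → (21/2, -207/4)
  seg 5: up by d5 = 5 → (21/2, -187/4)

d4 = 5/4
d5 = 5
d6 = 7/2
d7 = 21/2
d8 = 91/2
endpoint = (21/2, -187/4)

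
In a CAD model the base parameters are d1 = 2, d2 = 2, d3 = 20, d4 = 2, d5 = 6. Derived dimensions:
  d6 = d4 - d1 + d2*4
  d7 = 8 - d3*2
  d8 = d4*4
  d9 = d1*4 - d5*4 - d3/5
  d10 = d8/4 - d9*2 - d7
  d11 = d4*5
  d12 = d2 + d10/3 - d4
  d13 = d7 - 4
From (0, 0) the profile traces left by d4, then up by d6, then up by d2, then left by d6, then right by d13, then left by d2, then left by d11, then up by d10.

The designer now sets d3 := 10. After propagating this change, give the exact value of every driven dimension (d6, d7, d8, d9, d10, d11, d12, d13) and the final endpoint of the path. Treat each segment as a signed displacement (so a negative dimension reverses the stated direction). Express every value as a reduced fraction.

Apply edit: d3 := 10
  d6 = d4 - d1 + d2*4 = 8
  d7 = 8 - d3*2 = -12
  d8 = d4*4 = 8
  d9 = d1*4 - d5*4 - d3/5 = -18
  d10 = d8/4 - d9*2 - d7 = 50
  d11 = d4*5 = 10
  d12 = d2 + d10/3 - d4 = 50/3
  d13 = d7 - 4 = -16
Walk from origin (0, 0):
  seg 1: left by d4 = 2 → (-2, 0)
  seg 2: up by d6 = 8 → (-2, 8)
  seg 3: up by d2 = 2 → (-2, 10)
  seg 4: left by d6 = 8 → (-10, 10)
  seg 5: right by d13 = -16 → (-26, 10)
  seg 6: left by d2 = 2 → (-28, 10)
  seg 7: left by d11 = 10 → (-38, 10)
  seg 8: up by d10 = 50 → (-38, 60)

d6 = 8
d7 = -12
d8 = 8
d9 = -18
d10 = 50
d11 = 10
d12 = 50/3
d13 = -16
endpoint = (-38, 60)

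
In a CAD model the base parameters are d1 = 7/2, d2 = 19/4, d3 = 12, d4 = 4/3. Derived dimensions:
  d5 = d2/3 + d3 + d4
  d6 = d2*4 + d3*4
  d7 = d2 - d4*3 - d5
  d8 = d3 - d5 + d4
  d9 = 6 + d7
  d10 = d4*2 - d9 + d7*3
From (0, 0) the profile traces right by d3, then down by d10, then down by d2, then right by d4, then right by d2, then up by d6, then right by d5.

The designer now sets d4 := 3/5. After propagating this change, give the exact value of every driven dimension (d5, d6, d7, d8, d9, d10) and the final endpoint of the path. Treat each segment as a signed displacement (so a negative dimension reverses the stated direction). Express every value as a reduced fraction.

d5 = 851/60
d6 = 67
d7 = -337/30
d8 = -19/12
d9 = -157/30
d10 = -409/15
endpoint = (473/15, 5371/60)

Apply edit: d4 := 3/5
  d5 = d2/3 + d3 + d4 = 851/60
  d6 = d2*4 + d3*4 = 67
  d7 = d2 - d4*3 - d5 = -337/30
  d8 = d3 - d5 + d4 = -19/12
  d9 = 6 + d7 = -157/30
  d10 = d4*2 - d9 + d7*3 = -409/15
Walk from origin (0, 0):
  seg 1: right by d3 = 12 → (12, 0)
  seg 2: down by d10 = -409/15 → (12, 409/15)
  seg 3: down by d2 = 19/4 → (12, 1351/60)
  seg 4: right by d4 = 3/5 → (63/5, 1351/60)
  seg 5: right by d2 = 19/4 → (347/20, 1351/60)
  seg 6: up by d6 = 67 → (347/20, 5371/60)
  seg 7: right by d5 = 851/60 → (473/15, 5371/60)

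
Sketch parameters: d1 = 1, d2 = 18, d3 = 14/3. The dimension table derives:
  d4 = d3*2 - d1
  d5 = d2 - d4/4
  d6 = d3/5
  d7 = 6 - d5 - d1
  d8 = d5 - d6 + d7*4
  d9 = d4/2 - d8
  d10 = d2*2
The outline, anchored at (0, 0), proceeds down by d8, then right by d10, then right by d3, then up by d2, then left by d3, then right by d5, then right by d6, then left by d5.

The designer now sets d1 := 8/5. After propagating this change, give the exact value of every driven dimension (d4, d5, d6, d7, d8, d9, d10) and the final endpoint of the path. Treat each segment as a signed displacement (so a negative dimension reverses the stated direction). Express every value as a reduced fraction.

Apply edit: d1 := 8/5
  d4 = d3*2 - d1 = 116/15
  d5 = d2 - d4/4 = 241/15
  d6 = d3/5 = 14/15
  d7 = 6 - d5 - d1 = -35/3
  d8 = d5 - d6 + d7*4 = -473/15
  d9 = d4/2 - d8 = 177/5
  d10 = d2*2 = 36
Walk from origin (0, 0):
  seg 1: down by d8 = -473/15 → (0, 473/15)
  seg 2: right by d10 = 36 → (36, 473/15)
  seg 3: right by d3 = 14/3 → (122/3, 473/15)
  seg 4: up by d2 = 18 → (122/3, 743/15)
  seg 5: left by d3 = 14/3 → (36, 743/15)
  seg 6: right by d5 = 241/15 → (781/15, 743/15)
  seg 7: right by d6 = 14/15 → (53, 743/15)
  seg 8: left by d5 = 241/15 → (554/15, 743/15)

d4 = 116/15
d5 = 241/15
d6 = 14/15
d7 = -35/3
d8 = -473/15
d9 = 177/5
d10 = 36
endpoint = (554/15, 743/15)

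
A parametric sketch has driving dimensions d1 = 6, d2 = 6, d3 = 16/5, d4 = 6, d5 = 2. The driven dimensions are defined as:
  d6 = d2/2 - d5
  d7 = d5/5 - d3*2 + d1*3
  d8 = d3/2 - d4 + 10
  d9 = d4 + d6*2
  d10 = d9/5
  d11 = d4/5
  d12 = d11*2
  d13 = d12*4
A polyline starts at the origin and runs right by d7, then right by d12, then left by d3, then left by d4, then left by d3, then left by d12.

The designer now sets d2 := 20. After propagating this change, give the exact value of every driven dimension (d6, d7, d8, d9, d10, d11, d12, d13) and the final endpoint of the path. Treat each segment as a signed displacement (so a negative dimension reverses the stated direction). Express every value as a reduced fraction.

Apply edit: d2 := 20
  d6 = d2/2 - d5 = 8
  d7 = d5/5 - d3*2 + d1*3 = 12
  d8 = d3/2 - d4 + 10 = 28/5
  d9 = d4 + d6*2 = 22
  d10 = d9/5 = 22/5
  d11 = d4/5 = 6/5
  d12 = d11*2 = 12/5
  d13 = d12*4 = 48/5
Walk from origin (0, 0):
  seg 1: right by d7 = 12 → (12, 0)
  seg 2: right by d12 = 12/5 → (72/5, 0)
  seg 3: left by d3 = 16/5 → (56/5, 0)
  seg 4: left by d4 = 6 → (26/5, 0)
  seg 5: left by d3 = 16/5 → (2, 0)
  seg 6: left by d12 = 12/5 → (-2/5, 0)

d6 = 8
d7 = 12
d8 = 28/5
d9 = 22
d10 = 22/5
d11 = 6/5
d12 = 12/5
d13 = 48/5
endpoint = (-2/5, 0)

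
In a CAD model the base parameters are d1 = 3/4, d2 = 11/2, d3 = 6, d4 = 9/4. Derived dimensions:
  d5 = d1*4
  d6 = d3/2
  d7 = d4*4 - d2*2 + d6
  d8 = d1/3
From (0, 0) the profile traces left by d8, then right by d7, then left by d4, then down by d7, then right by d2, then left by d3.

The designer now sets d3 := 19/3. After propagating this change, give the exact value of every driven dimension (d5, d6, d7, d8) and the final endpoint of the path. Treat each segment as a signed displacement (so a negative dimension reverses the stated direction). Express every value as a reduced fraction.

d5 = 3
d6 = 19/6
d7 = 7/6
d8 = 1/4
endpoint = (-13/6, -7/6)

Apply edit: d3 := 19/3
  d5 = d1*4 = 3
  d6 = d3/2 = 19/6
  d7 = d4*4 - d2*2 + d6 = 7/6
  d8 = d1/3 = 1/4
Walk from origin (0, 0):
  seg 1: left by d8 = 1/4 → (-1/4, 0)
  seg 2: right by d7 = 7/6 → (11/12, 0)
  seg 3: left by d4 = 9/4 → (-4/3, 0)
  seg 4: down by d7 = 7/6 → (-4/3, -7/6)
  seg 5: right by d2 = 11/2 → (25/6, -7/6)
  seg 6: left by d3 = 19/3 → (-13/6, -7/6)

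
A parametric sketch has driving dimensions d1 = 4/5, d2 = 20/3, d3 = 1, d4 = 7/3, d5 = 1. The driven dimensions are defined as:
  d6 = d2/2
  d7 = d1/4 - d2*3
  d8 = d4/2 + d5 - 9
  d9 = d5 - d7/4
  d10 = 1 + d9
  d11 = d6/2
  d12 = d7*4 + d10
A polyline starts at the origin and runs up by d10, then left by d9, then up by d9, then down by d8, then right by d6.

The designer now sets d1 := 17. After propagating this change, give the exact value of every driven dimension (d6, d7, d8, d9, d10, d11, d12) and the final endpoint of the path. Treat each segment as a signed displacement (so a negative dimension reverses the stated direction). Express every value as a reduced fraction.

d6 = 10/3
d7 = -63/4
d8 = -41/6
d9 = 79/16
d10 = 95/16
d11 = 5/3
d12 = -913/16
endpoint = (-77/48, 425/24)

Apply edit: d1 := 17
  d6 = d2/2 = 10/3
  d7 = d1/4 - d2*3 = -63/4
  d8 = d4/2 + d5 - 9 = -41/6
  d9 = d5 - d7/4 = 79/16
  d10 = 1 + d9 = 95/16
  d11 = d6/2 = 5/3
  d12 = d7*4 + d10 = -913/16
Walk from origin (0, 0):
  seg 1: up by d10 = 95/16 → (0, 95/16)
  seg 2: left by d9 = 79/16 → (-79/16, 95/16)
  seg 3: up by d9 = 79/16 → (-79/16, 87/8)
  seg 4: down by d8 = -41/6 → (-79/16, 425/24)
  seg 5: right by d6 = 10/3 → (-77/48, 425/24)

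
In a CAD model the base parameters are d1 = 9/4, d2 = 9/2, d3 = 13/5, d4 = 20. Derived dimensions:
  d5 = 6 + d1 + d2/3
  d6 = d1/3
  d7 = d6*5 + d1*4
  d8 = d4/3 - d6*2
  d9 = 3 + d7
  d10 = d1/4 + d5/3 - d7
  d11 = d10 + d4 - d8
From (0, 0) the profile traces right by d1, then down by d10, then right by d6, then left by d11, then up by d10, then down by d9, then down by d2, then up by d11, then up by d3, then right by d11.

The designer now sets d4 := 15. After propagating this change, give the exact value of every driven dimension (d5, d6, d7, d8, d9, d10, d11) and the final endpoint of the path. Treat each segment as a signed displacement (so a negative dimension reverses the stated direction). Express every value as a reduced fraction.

Apply edit: d4 := 15
  d5 = 6 + d1 + d2/3 = 39/4
  d6 = d1/3 = 3/4
  d7 = d6*5 + d1*4 = 51/4
  d8 = d4/3 - d6*2 = 7/2
  d9 = 3 + d7 = 63/4
  d10 = d1/4 + d5/3 - d7 = -143/16
  d11 = d10 + d4 - d8 = 41/16
Walk from origin (0, 0):
  seg 1: right by d1 = 9/4 → (9/4, 0)
  seg 2: down by d10 = -143/16 → (9/4, 143/16)
  seg 3: right by d6 = 3/4 → (3, 143/16)
  seg 4: left by d11 = 41/16 → (7/16, 143/16)
  seg 5: up by d10 = -143/16 → (7/16, 0)
  seg 6: down by d9 = 63/4 → (7/16, -63/4)
  seg 7: down by d2 = 9/2 → (7/16, -81/4)
  seg 8: up by d11 = 41/16 → (7/16, -283/16)
  seg 9: up by d3 = 13/5 → (7/16, -1207/80)
  seg 10: right by d11 = 41/16 → (3, -1207/80)

d5 = 39/4
d6 = 3/4
d7 = 51/4
d8 = 7/2
d9 = 63/4
d10 = -143/16
d11 = 41/16
endpoint = (3, -1207/80)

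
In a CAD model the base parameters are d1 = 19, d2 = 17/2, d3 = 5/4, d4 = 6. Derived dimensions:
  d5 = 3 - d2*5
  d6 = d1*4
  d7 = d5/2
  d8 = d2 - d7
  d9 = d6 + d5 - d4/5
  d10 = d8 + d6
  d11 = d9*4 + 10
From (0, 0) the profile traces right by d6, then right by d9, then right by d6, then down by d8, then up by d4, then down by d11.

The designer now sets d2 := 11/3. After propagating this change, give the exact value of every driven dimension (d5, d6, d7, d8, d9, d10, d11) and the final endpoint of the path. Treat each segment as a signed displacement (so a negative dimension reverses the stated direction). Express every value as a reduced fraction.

Apply edit: d2 := 11/3
  d5 = 3 - d2*5 = -46/3
  d6 = d1*4 = 76
  d7 = d5/2 = -23/3
  d8 = d2 - d7 = 34/3
  d9 = d6 + d5 - d4/5 = 892/15
  d10 = d8 + d6 = 262/3
  d11 = d9*4 + 10 = 3718/15
Walk from origin (0, 0):
  seg 1: right by d6 = 76 → (76, 0)
  seg 2: right by d9 = 892/15 → (2032/15, 0)
  seg 3: right by d6 = 76 → (3172/15, 0)
  seg 4: down by d8 = 34/3 → (3172/15, -34/3)
  seg 5: up by d4 = 6 → (3172/15, -16/3)
  seg 6: down by d11 = 3718/15 → (3172/15, -1266/5)

d5 = -46/3
d6 = 76
d7 = -23/3
d8 = 34/3
d9 = 892/15
d10 = 262/3
d11 = 3718/15
endpoint = (3172/15, -1266/5)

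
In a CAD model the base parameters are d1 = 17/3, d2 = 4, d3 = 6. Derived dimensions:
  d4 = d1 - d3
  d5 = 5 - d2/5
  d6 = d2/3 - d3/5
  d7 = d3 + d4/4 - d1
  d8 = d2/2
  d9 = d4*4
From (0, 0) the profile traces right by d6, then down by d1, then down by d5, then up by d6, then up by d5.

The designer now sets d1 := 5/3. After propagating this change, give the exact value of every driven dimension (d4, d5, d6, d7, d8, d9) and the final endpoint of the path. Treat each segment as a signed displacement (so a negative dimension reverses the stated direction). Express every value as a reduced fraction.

d4 = -13/3
d5 = 21/5
d6 = 2/15
d7 = 13/4
d8 = 2
d9 = -52/3
endpoint = (2/15, -23/15)

Apply edit: d1 := 5/3
  d4 = d1 - d3 = -13/3
  d5 = 5 - d2/5 = 21/5
  d6 = d2/3 - d3/5 = 2/15
  d7 = d3 + d4/4 - d1 = 13/4
  d8 = d2/2 = 2
  d9 = d4*4 = -52/3
Walk from origin (0, 0):
  seg 1: right by d6 = 2/15 → (2/15, 0)
  seg 2: down by d1 = 5/3 → (2/15, -5/3)
  seg 3: down by d5 = 21/5 → (2/15, -88/15)
  seg 4: up by d6 = 2/15 → (2/15, -86/15)
  seg 5: up by d5 = 21/5 → (2/15, -23/15)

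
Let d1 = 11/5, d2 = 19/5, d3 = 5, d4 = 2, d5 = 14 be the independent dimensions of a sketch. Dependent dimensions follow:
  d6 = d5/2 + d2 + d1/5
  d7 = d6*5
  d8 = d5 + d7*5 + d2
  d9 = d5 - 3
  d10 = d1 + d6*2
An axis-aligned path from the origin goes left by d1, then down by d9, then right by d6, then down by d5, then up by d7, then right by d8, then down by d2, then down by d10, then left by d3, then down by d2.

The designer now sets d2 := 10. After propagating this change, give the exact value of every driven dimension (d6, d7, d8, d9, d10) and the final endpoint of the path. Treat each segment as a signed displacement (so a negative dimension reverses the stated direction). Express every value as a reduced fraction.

d6 = 436/25
d7 = 436/5
d8 = 460
d9 = 11
d10 = 927/25
endpoint = (11756/25, 128/25)

Apply edit: d2 := 10
  d6 = d5/2 + d2 + d1/5 = 436/25
  d7 = d6*5 = 436/5
  d8 = d5 + d7*5 + d2 = 460
  d9 = d5 - 3 = 11
  d10 = d1 + d6*2 = 927/25
Walk from origin (0, 0):
  seg 1: left by d1 = 11/5 → (-11/5, 0)
  seg 2: down by d9 = 11 → (-11/5, -11)
  seg 3: right by d6 = 436/25 → (381/25, -11)
  seg 4: down by d5 = 14 → (381/25, -25)
  seg 5: up by d7 = 436/5 → (381/25, 311/5)
  seg 6: right by d8 = 460 → (11881/25, 311/5)
  seg 7: down by d2 = 10 → (11881/25, 261/5)
  seg 8: down by d10 = 927/25 → (11881/25, 378/25)
  seg 9: left by d3 = 5 → (11756/25, 378/25)
  seg 10: down by d2 = 10 → (11756/25, 128/25)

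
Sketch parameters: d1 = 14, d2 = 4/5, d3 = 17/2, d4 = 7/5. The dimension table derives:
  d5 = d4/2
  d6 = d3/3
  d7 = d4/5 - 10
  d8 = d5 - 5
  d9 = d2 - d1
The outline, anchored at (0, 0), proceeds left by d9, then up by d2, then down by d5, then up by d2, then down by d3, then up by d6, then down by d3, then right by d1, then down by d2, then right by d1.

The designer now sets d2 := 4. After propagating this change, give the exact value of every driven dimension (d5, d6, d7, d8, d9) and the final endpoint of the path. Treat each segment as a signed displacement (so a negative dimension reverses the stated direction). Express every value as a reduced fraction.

Apply edit: d2 := 4
  d5 = d4/2 = 7/10
  d6 = d3/3 = 17/6
  d7 = d4/5 - 10 = -243/25
  d8 = d5 - 5 = -43/10
  d9 = d2 - d1 = -10
Walk from origin (0, 0):
  seg 1: left by d9 = -10 → (10, 0)
  seg 2: up by d2 = 4 → (10, 4)
  seg 3: down by d5 = 7/10 → (10, 33/10)
  seg 4: up by d2 = 4 → (10, 73/10)
  seg 5: down by d3 = 17/2 → (10, -6/5)
  seg 6: up by d6 = 17/6 → (10, 49/30)
  seg 7: down by d3 = 17/2 → (10, -103/15)
  seg 8: right by d1 = 14 → (24, -103/15)
  seg 9: down by d2 = 4 → (24, -163/15)
  seg 10: right by d1 = 14 → (38, -163/15)

d5 = 7/10
d6 = 17/6
d7 = -243/25
d8 = -43/10
d9 = -10
endpoint = (38, -163/15)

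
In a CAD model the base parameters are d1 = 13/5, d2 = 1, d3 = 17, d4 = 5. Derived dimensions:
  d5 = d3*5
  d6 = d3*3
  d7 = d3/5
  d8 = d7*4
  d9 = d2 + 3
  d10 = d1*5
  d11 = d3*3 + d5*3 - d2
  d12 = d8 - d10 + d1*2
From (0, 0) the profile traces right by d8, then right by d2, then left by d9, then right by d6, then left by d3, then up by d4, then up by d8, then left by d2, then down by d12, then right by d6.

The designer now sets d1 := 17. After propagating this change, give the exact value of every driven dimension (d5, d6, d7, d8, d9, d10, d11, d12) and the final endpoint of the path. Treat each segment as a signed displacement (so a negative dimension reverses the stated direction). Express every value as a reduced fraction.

Apply edit: d1 := 17
  d5 = d3*5 = 85
  d6 = d3*3 = 51
  d7 = d3/5 = 17/5
  d8 = d7*4 = 68/5
  d9 = d2 + 3 = 4
  d10 = d1*5 = 85
  d11 = d3*3 + d5*3 - d2 = 305
  d12 = d8 - d10 + d1*2 = -187/5
Walk from origin (0, 0):
  seg 1: right by d8 = 68/5 → (68/5, 0)
  seg 2: right by d2 = 1 → (73/5, 0)
  seg 3: left by d9 = 4 → (53/5, 0)
  seg 4: right by d6 = 51 → (308/5, 0)
  seg 5: left by d3 = 17 → (223/5, 0)
  seg 6: up by d4 = 5 → (223/5, 5)
  seg 7: up by d8 = 68/5 → (223/5, 93/5)
  seg 8: left by d2 = 1 → (218/5, 93/5)
  seg 9: down by d12 = -187/5 → (218/5, 56)
  seg 10: right by d6 = 51 → (473/5, 56)

d5 = 85
d6 = 51
d7 = 17/5
d8 = 68/5
d9 = 4
d10 = 85
d11 = 305
d12 = -187/5
endpoint = (473/5, 56)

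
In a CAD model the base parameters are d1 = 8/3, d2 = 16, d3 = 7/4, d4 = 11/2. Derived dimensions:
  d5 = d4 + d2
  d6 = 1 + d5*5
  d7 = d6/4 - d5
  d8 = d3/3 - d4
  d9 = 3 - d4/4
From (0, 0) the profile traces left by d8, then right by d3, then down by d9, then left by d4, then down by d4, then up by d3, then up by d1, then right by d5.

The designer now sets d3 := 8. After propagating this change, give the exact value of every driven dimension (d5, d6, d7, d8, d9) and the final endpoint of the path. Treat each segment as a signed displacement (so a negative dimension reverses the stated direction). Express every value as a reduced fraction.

d5 = 43/2
d6 = 217/2
d7 = 45/8
d8 = -17/6
d9 = 13/8
endpoint = (161/6, 85/24)

Apply edit: d3 := 8
  d5 = d4 + d2 = 43/2
  d6 = 1 + d5*5 = 217/2
  d7 = d6/4 - d5 = 45/8
  d8 = d3/3 - d4 = -17/6
  d9 = 3 - d4/4 = 13/8
Walk from origin (0, 0):
  seg 1: left by d8 = -17/6 → (17/6, 0)
  seg 2: right by d3 = 8 → (65/6, 0)
  seg 3: down by d9 = 13/8 → (65/6, -13/8)
  seg 4: left by d4 = 11/2 → (16/3, -13/8)
  seg 5: down by d4 = 11/2 → (16/3, -57/8)
  seg 6: up by d3 = 8 → (16/3, 7/8)
  seg 7: up by d1 = 8/3 → (16/3, 85/24)
  seg 8: right by d5 = 43/2 → (161/6, 85/24)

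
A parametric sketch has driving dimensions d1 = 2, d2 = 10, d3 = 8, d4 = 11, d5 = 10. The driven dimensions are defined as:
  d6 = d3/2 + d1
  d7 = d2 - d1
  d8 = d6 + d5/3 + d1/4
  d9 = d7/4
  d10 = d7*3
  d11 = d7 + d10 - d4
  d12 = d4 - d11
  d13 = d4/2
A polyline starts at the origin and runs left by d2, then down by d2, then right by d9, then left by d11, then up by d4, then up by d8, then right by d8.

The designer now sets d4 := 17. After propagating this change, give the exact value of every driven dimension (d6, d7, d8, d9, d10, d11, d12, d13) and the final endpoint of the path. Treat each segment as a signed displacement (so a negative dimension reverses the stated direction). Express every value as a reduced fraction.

d6 = 6
d7 = 8
d8 = 59/6
d9 = 2
d10 = 24
d11 = 15
d12 = 2
d13 = 17/2
endpoint = (-79/6, 101/6)

Apply edit: d4 := 17
  d6 = d3/2 + d1 = 6
  d7 = d2 - d1 = 8
  d8 = d6 + d5/3 + d1/4 = 59/6
  d9 = d7/4 = 2
  d10 = d7*3 = 24
  d11 = d7 + d10 - d4 = 15
  d12 = d4 - d11 = 2
  d13 = d4/2 = 17/2
Walk from origin (0, 0):
  seg 1: left by d2 = 10 → (-10, 0)
  seg 2: down by d2 = 10 → (-10, -10)
  seg 3: right by d9 = 2 → (-8, -10)
  seg 4: left by d11 = 15 → (-23, -10)
  seg 5: up by d4 = 17 → (-23, 7)
  seg 6: up by d8 = 59/6 → (-23, 101/6)
  seg 7: right by d8 = 59/6 → (-79/6, 101/6)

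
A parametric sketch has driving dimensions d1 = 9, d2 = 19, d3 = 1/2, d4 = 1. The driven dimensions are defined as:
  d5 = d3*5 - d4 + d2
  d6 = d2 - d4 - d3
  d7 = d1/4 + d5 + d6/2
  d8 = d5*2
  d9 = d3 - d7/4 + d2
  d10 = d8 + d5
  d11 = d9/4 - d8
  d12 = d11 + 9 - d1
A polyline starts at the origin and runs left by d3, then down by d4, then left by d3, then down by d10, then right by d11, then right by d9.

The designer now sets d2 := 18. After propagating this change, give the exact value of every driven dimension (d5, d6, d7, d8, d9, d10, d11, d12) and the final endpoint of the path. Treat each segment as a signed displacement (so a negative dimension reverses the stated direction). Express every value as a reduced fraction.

d5 = 39/2
d6 = 33/2
d7 = 30
d8 = 39
d9 = 11
d10 = 117/2
d11 = -145/4
d12 = -145/4
endpoint = (-105/4, -119/2)

Apply edit: d2 := 18
  d5 = d3*5 - d4 + d2 = 39/2
  d6 = d2 - d4 - d3 = 33/2
  d7 = d1/4 + d5 + d6/2 = 30
  d8 = d5*2 = 39
  d9 = d3 - d7/4 + d2 = 11
  d10 = d8 + d5 = 117/2
  d11 = d9/4 - d8 = -145/4
  d12 = d11 + 9 - d1 = -145/4
Walk from origin (0, 0):
  seg 1: left by d3 = 1/2 → (-1/2, 0)
  seg 2: down by d4 = 1 → (-1/2, -1)
  seg 3: left by d3 = 1/2 → (-1, -1)
  seg 4: down by d10 = 117/2 → (-1, -119/2)
  seg 5: right by d11 = -145/4 → (-149/4, -119/2)
  seg 6: right by d9 = 11 → (-105/4, -119/2)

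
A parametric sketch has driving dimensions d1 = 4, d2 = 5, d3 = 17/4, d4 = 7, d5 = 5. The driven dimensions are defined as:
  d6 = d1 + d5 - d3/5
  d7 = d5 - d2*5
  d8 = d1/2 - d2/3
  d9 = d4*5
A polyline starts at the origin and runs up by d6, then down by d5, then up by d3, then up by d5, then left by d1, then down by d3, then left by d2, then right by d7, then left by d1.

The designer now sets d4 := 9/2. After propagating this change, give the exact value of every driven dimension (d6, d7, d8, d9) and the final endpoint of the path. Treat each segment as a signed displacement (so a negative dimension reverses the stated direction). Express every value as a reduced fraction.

Apply edit: d4 := 9/2
  d6 = d1 + d5 - d3/5 = 163/20
  d7 = d5 - d2*5 = -20
  d8 = d1/2 - d2/3 = 1/3
  d9 = d4*5 = 45/2
Walk from origin (0, 0):
  seg 1: up by d6 = 163/20 → (0, 163/20)
  seg 2: down by d5 = 5 → (0, 63/20)
  seg 3: up by d3 = 17/4 → (0, 37/5)
  seg 4: up by d5 = 5 → (0, 62/5)
  seg 5: left by d1 = 4 → (-4, 62/5)
  seg 6: down by d3 = 17/4 → (-4, 163/20)
  seg 7: left by d2 = 5 → (-9, 163/20)
  seg 8: right by d7 = -20 → (-29, 163/20)
  seg 9: left by d1 = 4 → (-33, 163/20)

d6 = 163/20
d7 = -20
d8 = 1/3
d9 = 45/2
endpoint = (-33, 163/20)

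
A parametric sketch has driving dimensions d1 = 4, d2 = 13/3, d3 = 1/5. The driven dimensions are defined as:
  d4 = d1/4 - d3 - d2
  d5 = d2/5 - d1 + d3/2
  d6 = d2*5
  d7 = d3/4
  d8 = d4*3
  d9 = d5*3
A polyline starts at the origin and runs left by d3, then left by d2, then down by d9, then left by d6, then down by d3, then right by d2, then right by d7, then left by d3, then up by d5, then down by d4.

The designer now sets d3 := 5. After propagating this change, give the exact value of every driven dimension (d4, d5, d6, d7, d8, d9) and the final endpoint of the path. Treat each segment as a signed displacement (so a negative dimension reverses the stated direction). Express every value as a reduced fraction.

Apply edit: d3 := 5
  d4 = d1/4 - d3 - d2 = -25/3
  d5 = d2/5 - d1 + d3/2 = -19/30
  d6 = d2*5 = 65/3
  d7 = d3/4 = 5/4
  d8 = d4*3 = -25
  d9 = d5*3 = -19/10
Walk from origin (0, 0):
  seg 1: left by d3 = 5 → (-5, 0)
  seg 2: left by d2 = 13/3 → (-28/3, 0)
  seg 3: down by d9 = -19/10 → (-28/3, 19/10)
  seg 4: left by d6 = 65/3 → (-31, 19/10)
  seg 5: down by d3 = 5 → (-31, -31/10)
  seg 6: right by d2 = 13/3 → (-80/3, -31/10)
  seg 7: right by d7 = 5/4 → (-305/12, -31/10)
  seg 8: left by d3 = 5 → (-365/12, -31/10)
  seg 9: up by d5 = -19/30 → (-365/12, -56/15)
  seg 10: down by d4 = -25/3 → (-365/12, 23/5)

d4 = -25/3
d5 = -19/30
d6 = 65/3
d7 = 5/4
d8 = -25
d9 = -19/10
endpoint = (-365/12, 23/5)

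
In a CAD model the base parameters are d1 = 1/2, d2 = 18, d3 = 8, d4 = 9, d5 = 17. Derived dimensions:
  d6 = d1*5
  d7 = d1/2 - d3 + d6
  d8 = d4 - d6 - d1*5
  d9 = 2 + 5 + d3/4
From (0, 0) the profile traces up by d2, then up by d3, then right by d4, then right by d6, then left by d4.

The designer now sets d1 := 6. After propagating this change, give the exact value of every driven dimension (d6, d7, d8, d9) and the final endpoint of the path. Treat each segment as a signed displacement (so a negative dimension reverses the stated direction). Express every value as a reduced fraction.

d6 = 30
d7 = 25
d8 = -51
d9 = 9
endpoint = (30, 26)

Apply edit: d1 := 6
  d6 = d1*5 = 30
  d7 = d1/2 - d3 + d6 = 25
  d8 = d4 - d6 - d1*5 = -51
  d9 = 2 + 5 + d3/4 = 9
Walk from origin (0, 0):
  seg 1: up by d2 = 18 → (0, 18)
  seg 2: up by d3 = 8 → (0, 26)
  seg 3: right by d4 = 9 → (9, 26)
  seg 4: right by d6 = 30 → (39, 26)
  seg 5: left by d4 = 9 → (30, 26)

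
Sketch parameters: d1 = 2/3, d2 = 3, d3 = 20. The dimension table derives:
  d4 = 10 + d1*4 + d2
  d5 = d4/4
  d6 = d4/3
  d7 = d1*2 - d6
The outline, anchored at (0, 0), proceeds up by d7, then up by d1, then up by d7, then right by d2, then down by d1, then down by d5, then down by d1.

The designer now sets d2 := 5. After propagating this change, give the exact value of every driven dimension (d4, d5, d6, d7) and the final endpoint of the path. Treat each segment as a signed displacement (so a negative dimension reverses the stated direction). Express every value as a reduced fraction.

Apply edit: d2 := 5
  d4 = 10 + d1*4 + d2 = 53/3
  d5 = d4/4 = 53/12
  d6 = d4/3 = 53/9
  d7 = d1*2 - d6 = -41/9
Walk from origin (0, 0):
  seg 1: up by d7 = -41/9 → (0, -41/9)
  seg 2: up by d1 = 2/3 → (0, -35/9)
  seg 3: up by d7 = -41/9 → (0, -76/9)
  seg 4: right by d2 = 5 → (5, -76/9)
  seg 5: down by d1 = 2/3 → (5, -82/9)
  seg 6: down by d5 = 53/12 → (5, -487/36)
  seg 7: down by d1 = 2/3 → (5, -511/36)

d4 = 53/3
d5 = 53/12
d6 = 53/9
d7 = -41/9
endpoint = (5, -511/36)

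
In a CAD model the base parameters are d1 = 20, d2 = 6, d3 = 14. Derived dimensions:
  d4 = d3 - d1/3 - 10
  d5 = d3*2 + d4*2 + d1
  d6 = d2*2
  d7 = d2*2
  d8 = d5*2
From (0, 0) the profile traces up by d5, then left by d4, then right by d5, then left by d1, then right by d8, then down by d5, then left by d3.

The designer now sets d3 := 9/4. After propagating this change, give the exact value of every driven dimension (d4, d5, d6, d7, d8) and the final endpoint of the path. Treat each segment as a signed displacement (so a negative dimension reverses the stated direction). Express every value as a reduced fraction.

Apply edit: d3 := 9/4
  d4 = d3 - d1/3 - 10 = -173/12
  d5 = d3*2 + d4*2 + d1 = -13/3
  d6 = d2*2 = 12
  d7 = d2*2 = 12
  d8 = d5*2 = -26/3
Walk from origin (0, 0):
  seg 1: up by d5 = -13/3 → (0, -13/3)
  seg 2: left by d4 = -173/12 → (173/12, -13/3)
  seg 3: right by d5 = -13/3 → (121/12, -13/3)
  seg 4: left by d1 = 20 → (-119/12, -13/3)
  seg 5: right by d8 = -26/3 → (-223/12, -13/3)
  seg 6: down by d5 = -13/3 → (-223/12, 0)
  seg 7: left by d3 = 9/4 → (-125/6, 0)

d4 = -173/12
d5 = -13/3
d6 = 12
d7 = 12
d8 = -26/3
endpoint = (-125/6, 0)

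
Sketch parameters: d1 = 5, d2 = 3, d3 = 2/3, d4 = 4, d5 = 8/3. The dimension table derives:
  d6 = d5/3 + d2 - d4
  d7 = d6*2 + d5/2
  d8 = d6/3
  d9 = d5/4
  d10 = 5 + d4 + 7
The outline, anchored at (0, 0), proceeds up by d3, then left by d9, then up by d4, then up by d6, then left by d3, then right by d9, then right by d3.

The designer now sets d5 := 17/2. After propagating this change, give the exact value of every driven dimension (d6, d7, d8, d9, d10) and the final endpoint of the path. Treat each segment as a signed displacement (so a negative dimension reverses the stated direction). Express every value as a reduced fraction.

Apply edit: d5 := 17/2
  d6 = d5/3 + d2 - d4 = 11/6
  d7 = d6*2 + d5/2 = 95/12
  d8 = d6/3 = 11/18
  d9 = d5/4 = 17/8
  d10 = 5 + d4 + 7 = 16
Walk from origin (0, 0):
  seg 1: up by d3 = 2/3 → (0, 2/3)
  seg 2: left by d9 = 17/8 → (-17/8, 2/3)
  seg 3: up by d4 = 4 → (-17/8, 14/3)
  seg 4: up by d6 = 11/6 → (-17/8, 13/2)
  seg 5: left by d3 = 2/3 → (-67/24, 13/2)
  seg 6: right by d9 = 17/8 → (-2/3, 13/2)
  seg 7: right by d3 = 2/3 → (0, 13/2)

d6 = 11/6
d7 = 95/12
d8 = 11/18
d9 = 17/8
d10 = 16
endpoint = (0, 13/2)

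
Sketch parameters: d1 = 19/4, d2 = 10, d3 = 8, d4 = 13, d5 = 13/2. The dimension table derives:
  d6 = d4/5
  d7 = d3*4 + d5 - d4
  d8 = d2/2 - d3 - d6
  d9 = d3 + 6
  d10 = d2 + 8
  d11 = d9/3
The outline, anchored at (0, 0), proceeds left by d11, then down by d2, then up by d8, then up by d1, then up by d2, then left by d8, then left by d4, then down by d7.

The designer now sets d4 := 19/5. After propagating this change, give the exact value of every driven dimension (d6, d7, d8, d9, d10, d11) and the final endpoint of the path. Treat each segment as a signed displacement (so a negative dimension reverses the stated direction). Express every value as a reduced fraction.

Apply edit: d4 := 19/5
  d6 = d4/5 = 19/25
  d7 = d3*4 + d5 - d4 = 347/10
  d8 = d2/2 - d3 - d6 = -94/25
  d9 = d3 + 6 = 14
  d10 = d2 + 8 = 18
  d11 = d9/3 = 14/3
Walk from origin (0, 0):
  seg 1: left by d11 = 14/3 → (-14/3, 0)
  seg 2: down by d2 = 10 → (-14/3, -10)
  seg 3: up by d8 = -94/25 → (-14/3, -344/25)
  seg 4: up by d1 = 19/4 → (-14/3, -901/100)
  seg 5: up by d2 = 10 → (-14/3, 99/100)
  seg 6: left by d8 = -94/25 → (-68/75, 99/100)
  seg 7: left by d4 = 19/5 → (-353/75, 99/100)
  seg 8: down by d7 = 347/10 → (-353/75, -3371/100)

d6 = 19/25
d7 = 347/10
d8 = -94/25
d9 = 14
d10 = 18
d11 = 14/3
endpoint = (-353/75, -3371/100)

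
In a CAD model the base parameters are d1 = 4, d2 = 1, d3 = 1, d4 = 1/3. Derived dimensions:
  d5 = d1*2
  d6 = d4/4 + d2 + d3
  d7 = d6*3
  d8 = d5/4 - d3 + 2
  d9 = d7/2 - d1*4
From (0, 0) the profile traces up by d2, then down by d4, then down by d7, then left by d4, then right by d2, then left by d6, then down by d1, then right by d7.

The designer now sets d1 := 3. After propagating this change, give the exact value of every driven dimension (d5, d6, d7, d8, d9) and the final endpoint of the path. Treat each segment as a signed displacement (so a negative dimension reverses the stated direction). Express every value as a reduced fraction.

d5 = 6
d6 = 25/12
d7 = 25/4
d8 = 5/2
d9 = -71/8
endpoint = (29/6, -103/12)

Apply edit: d1 := 3
  d5 = d1*2 = 6
  d6 = d4/4 + d2 + d3 = 25/12
  d7 = d6*3 = 25/4
  d8 = d5/4 - d3 + 2 = 5/2
  d9 = d7/2 - d1*4 = -71/8
Walk from origin (0, 0):
  seg 1: up by d2 = 1 → (0, 1)
  seg 2: down by d4 = 1/3 → (0, 2/3)
  seg 3: down by d7 = 25/4 → (0, -67/12)
  seg 4: left by d4 = 1/3 → (-1/3, -67/12)
  seg 5: right by d2 = 1 → (2/3, -67/12)
  seg 6: left by d6 = 25/12 → (-17/12, -67/12)
  seg 7: down by d1 = 3 → (-17/12, -103/12)
  seg 8: right by d7 = 25/4 → (29/6, -103/12)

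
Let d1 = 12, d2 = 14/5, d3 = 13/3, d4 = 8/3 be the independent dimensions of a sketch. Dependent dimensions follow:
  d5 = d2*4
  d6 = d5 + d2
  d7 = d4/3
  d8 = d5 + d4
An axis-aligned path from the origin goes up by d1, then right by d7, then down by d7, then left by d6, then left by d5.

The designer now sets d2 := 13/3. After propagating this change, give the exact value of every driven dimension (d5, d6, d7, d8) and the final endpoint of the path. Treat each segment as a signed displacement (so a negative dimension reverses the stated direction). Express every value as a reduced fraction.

d5 = 52/3
d6 = 65/3
d7 = 8/9
d8 = 20
endpoint = (-343/9, 100/9)

Apply edit: d2 := 13/3
  d5 = d2*4 = 52/3
  d6 = d5 + d2 = 65/3
  d7 = d4/3 = 8/9
  d8 = d5 + d4 = 20
Walk from origin (0, 0):
  seg 1: up by d1 = 12 → (0, 12)
  seg 2: right by d7 = 8/9 → (8/9, 12)
  seg 3: down by d7 = 8/9 → (8/9, 100/9)
  seg 4: left by d6 = 65/3 → (-187/9, 100/9)
  seg 5: left by d5 = 52/3 → (-343/9, 100/9)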